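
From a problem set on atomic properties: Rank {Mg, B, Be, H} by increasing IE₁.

Mg < B < Be < H

H is in period 1, group 1; Be is in period 2, group 2; B is in period 2, group 13; Mg is in period 3, group 2.
First ionization energy rises across a period (greater Z_eff holds electrons more tightly) and falls down a group (valence electrons are farther from the nucleus).
These span different periods and groups, so the two trends combine.
B > Mg: relative to Mg, both the across-period and down-group shifts push B's first ionization energy up.
Be > B: this pair runs against the simple trend — see the exception note.
H > Be: period and group pull opposite ways; the down-group shift dominates (1312 vs 900 kJ/mol).
Note the exception: Be has a higher first ionization energy than B, contrary to the simple trend — removing B's lone 2p electron is easier than breaking Be's filled 2s².
Approximate values (kJ/mol): H 1312, Be 900, B 801, Mg 738.
So from lowest to highest: Mg < B < Be < H.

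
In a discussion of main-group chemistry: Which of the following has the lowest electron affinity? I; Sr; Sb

Sr is in period 5, group 2; Sb is in period 5, group 15; I is in period 5, group 17.
EA tends to increase across a period and decrease down a group, though the pattern is less regular than for IE or radius.
All lie in period 5, so electron affinity increases left to right.
The lowest electron affinity among these belongs to Sr.

Sr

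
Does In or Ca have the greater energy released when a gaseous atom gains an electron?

In

Ca is in period 4, group 2; In is in period 5, group 13.
Adding an electron releases more energy for atoms nearer the top right (short of the noble gases).
A diagonal step moves right (one effect) and down (the opposite effect) at once.
In > Ca: the two effects oppose for this pair; the across-period effect wins (29 vs 2 kJ/mol).
For reference (kJ/mol): Ca 2, In 29.
So In has the greater energy released when a gaseous atom gains an electron (In > Ca).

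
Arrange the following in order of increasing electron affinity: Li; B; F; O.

B < Li < O < F

Li is in period 2, group 1; B is in period 2, group 13; O is in period 2, group 16; F is in period 2, group 17.
Adding an electron releases more energy for atoms nearer the top right (short of the noble gases).
All lie in period 2; the across-period trend (electron affinity increases left to right) applies, with the exception below.
Note the exception: Li has a higher electron affinity than B, contrary to the simple trend — B's ns²np¹ configuration gives only a small electron affinity — the sparsely filled np subshell binds an added electron weakly.
Tabulated electron affinity (kJ/mol): Li 60, B 27, O 141, F 328.
So from lowest to highest: B < Li < O < F.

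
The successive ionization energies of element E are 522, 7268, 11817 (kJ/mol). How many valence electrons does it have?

Look for the largest jump between consecutive ionization energies: IE2/IE1 ≈ 13.9, far larger than any earlier ratio.
That jump marks the point where a core electron is being removed. So the atom has 1 valence electron.

1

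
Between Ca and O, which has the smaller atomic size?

O

Atomic radius shrinks across a period as nuclear charge pulls the same shell inward, and grows down a group as new shells are added.
Here both period and group differ, so the two effects have to be weighed against each other.
Ca > O: both effects reinforce here, so Ca is clearly the larger of the two.
Approximate values (pm): O 63, Ca 171.
So O has the smaller atomic size (O < Ca).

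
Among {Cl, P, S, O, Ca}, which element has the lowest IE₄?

S

After 3 electrons have been removed, what remains? Cl³⁺ still has 4 valence electrons; P³⁺ still has 2 valence electrons; S³⁺ still has 3 valence electrons; O³⁺ still has 3 valence electrons; Ca³⁺ is already 1 electron into the core.
Usually core removal costs more than valence removal, but here the competition is close: a tightly held n=2 valence electron can cost more to remove than an n=3 core electron, so the actual values have to decide it.
Valence configurations: Cl³⁺ [Ne]3s²3p², P³⁺ [Ne]3s², S³⁺ [Ne]3s²3p¹, O³⁺ [He]2s²2p¹.
S³⁺ loses a lone 3p electron whereas P³⁺ must break into a filled 3s² pair, so IE_4(P) > IE_4(S) even though S has the higher nuclear charge.
Approximate IE_4 values (kJ/mol): Cl 5159, P 4964, S 4556, O 7469, Ca 6491.
Putting it together, IE_4: S < P < Cl < Ca < O.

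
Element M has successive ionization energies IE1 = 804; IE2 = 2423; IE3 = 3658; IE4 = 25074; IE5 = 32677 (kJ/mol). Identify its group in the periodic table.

Group 13

Look for the largest jump between consecutive ionization energies: IE4/IE3 ≈ 6.9, far larger than any earlier ratio.
That jump marks the point where a core electron is being removed. So the atom has 3 valence electrons.
A main-group element with 3 valence electrons is in group 13.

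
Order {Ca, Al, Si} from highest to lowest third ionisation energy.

Ca > Si > Al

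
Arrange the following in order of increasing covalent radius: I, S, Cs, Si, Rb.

Atomic radius shrinks across a period as nuclear charge pulls the same shell inward, and grows down a group as new shells are added.
These span different periods and groups, so the two trends combine.
Si > S: Si lies to the left of S in period 3, so the across-period effect alone puts Si larger.
I > Si: the two effects oppose for this pair; the down-group effect wins (133 vs 116 pm).
Rb > I: both are in period 5; the period trend gives Rb the larger value.
Cs > Rb: they share group 1; the group trend gives Cs the larger value.
Approximate values (pm): Si 116, S 103, Rb 210, I 133, Cs 232.
So from smallest to largest: S < Si < I < Rb < Cs.

S, Si, I, Rb, Cs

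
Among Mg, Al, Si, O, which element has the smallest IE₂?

The second ionization energy removes an electron from the +1 ion. For each element: Mg⁺ still has 1 valence electron; Al⁺ still has 2 valence electrons; Si⁺ still has 3 valence electrons; O⁺ still has 5 valence electrons.
All are still removing valence electrons, so compare the +1 ions as you would atoms: IE_2 generally rises across a period (higher Z_eff) and falls down a group (larger shell), subject to the usual subshell exceptions.
Valence configurations: Mg⁺ [Ne]3s¹, Al⁺ [Ne]3s², Si⁺ [Ne]3s²3p¹, O⁺ [He]2s²2p³.
Si⁺ loses a lone 3p electron whereas Al⁺ must break into a filled 3s² pair, so IE_2(Al) > IE_2(Si) even though Si has the higher nuclear charge.
The numbers (kJ/mol): Mg 1451, Al 1817, Si 1577, O 3388.
So the second ionization energies run Mg < Si < Al < O.

Mg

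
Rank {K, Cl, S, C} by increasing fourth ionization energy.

S < Cl < K < C

After 3 electrons have been removed, what remains? K³⁺ is already 2 electrons into the core; Cl³⁺ still has 4 valence electrons; S³⁺ still has 3 valence electrons; C³⁺ still has 1 valence electron.
Usually core removal costs more than valence removal, but here the competition is close: a tightly held n=2 valence electron can cost more to remove than an n=3 core electron, so the actual values have to decide it.
Valence configurations: Cl³⁺ [Ne]3s²3p², S³⁺ [Ne]3s²3p¹, C³⁺ [He]2s¹.
Tabulated IE_4 (kJ/mol): K 5877, Cl 5159, S 4556, C 6223.
Overall IE_4 order: S < Cl < K < C.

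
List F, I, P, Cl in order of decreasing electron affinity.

Cl > F > I > P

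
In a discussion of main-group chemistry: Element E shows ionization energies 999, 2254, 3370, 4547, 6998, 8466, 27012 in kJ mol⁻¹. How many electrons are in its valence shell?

Look for the largest jump between consecutive ionization energies: IE7/IE6 ≈ 3.2, far larger than any earlier ratio.
That jump marks the point where a core electron is being removed. So the atom has 6 valence electrons.

6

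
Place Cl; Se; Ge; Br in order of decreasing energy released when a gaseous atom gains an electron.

Cl is in period 3, group 17; Ge is in period 4, group 14; Se is in period 4, group 16; Br is in period 4, group 17.
EA tends to increase across a period and decrease down a group, though the pattern is less regular than for IE or radius.
These span different periods and groups, so the two trends combine.
Se > Ge: both are in period 4; the period trend gives Se the larger value.
Br > Se: Br lies to the right of Se in period 4, so the across-period effect alone puts Br higher.
Cl > Br: Cl sits above Br in group 17, so the down-group effect alone puts Cl higher.
For reference (kJ/mol): Cl 349, Ge 119, Se 195, Br 325.
So from highest to lowest: Cl > Br > Se > Ge.

Cl, Br, Se, Ge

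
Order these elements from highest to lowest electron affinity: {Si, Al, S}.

Al is in period 3, group 13; Si is in period 3, group 14; S is in period 3, group 16.
Atoms with high Z_eff and room in the valence shell (especially the halogens) have the most exothermic electron affinities.
All lie in period 3, so electron affinity increases left to right.
So from highest to lowest: S > Si > Al.

S, Si, Al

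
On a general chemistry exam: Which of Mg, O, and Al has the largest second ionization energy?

After 1 electron has been removed, what remains? Mg⁺ still has 1 valence electron; O⁺ still has 5 valence electrons; Al⁺ still has 2 valence electrons.
All are still removing valence electrons, so compare the +1 ions as you would atoms: IE_2 generally rises across a period (higher Z_eff) and falls down a group (larger shell), subject to the usual subshell exceptions.
Valence configurations: Mg⁺ [Ne]3s¹, O⁺ [He]2s²2p³, Al⁺ [Ne]3s².
The numbers (kJ/mol): Mg 1451, O 3388, Al 1817.
Hence IE_2: Mg < Al < O.

O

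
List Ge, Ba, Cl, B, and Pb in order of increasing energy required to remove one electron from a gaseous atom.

Ba, Pb, Ge, B, Cl

B is in period 2, group 13; Cl is in period 3, group 17; Ge is in period 4, group 14; Ba is in period 6, group 2; Pb is in period 6, group 14.
First ionization energy rises across a period (greater Z_eff holds electrons more tightly) and falls down a group (valence electrons are farther from the nucleus).
Here both period and group differ, so the two effects have to be weighed against each other.
Pb > Ba: both are in period 6; the period trend gives Pb the larger value.
Ge > Pb: Ge sits above Pb in group 14, so the down-group effect alone puts Ge higher.
B > Ge: the two effects oppose for this pair; the down-group effect wins (801 vs 762 kJ/mol).
Cl > B: the two effects oppose for this pair; the across-period effect wins (1251 vs 801 kJ/mol).
Approximate values (kJ/mol): B 801, Cl 1251, Ge 762, Ba 503, Pb 716.
So from lowest to highest: Ba < Pb < Ge < B < Cl.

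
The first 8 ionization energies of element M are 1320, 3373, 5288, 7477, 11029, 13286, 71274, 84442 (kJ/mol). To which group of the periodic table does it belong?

Group 16

Look for the largest jump between consecutive ionization energies: IE7/IE6 ≈ 5.4, far larger than any earlier ratio.
That jump marks the point where a core electron is being removed. So the atom has 6 valence electrons.
A main-group element with 6 valence electrons is in group 16.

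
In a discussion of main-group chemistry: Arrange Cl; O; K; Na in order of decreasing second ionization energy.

The second ionization energy removes an electron from the +1 ion. For each element: Cl⁺ still has 6 valence electrons; O⁺ still has 5 valence electrons; K⁺ is the bare [Ar] core; Na⁺ is the bare [Ne] core.
Usually core removal costs more than valence removal, but here the competition is close: a tightly held n=2 valence electron can cost more to remove than an n=3 core electron, so the actual values have to decide it.
Valence configurations: Cl⁺ [Ne]3s²3p⁴, O⁺ [He]2s²2p³.
Approximate IE_2 values (kJ/mol): Cl 2298, O 3388, K 3052, Na 4562.
Putting it together, IE_2: Cl < K < O < Na.

Na, O, K, Cl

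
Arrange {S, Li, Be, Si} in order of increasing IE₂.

Si < Be < S < Li

After 1 electron has been removed, what remains? S⁺ still has 5 valence electrons; Li⁺ is the bare [He] core; Be⁺ still has 1 valence electron; Si⁺ still has 3 valence electrons.
Pulling an electron out of a noble-gas core costs far more than removing a remaining valence electron, so Li sits at the high end of IE_2.
Valence configurations: S⁺ [Ne]3s²3p³, Be⁺ [He]2s¹, Si⁺ [Ne]3s²3p¹.
Tabulated IE_2 (kJ/mol): S 2252, Li 7298, Be 1757, Si 1577.
Hence IE_2: Si < Be < S < Li.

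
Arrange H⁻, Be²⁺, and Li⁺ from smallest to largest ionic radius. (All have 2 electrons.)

Be²⁺ < Li⁺ < H⁻

All of these have 2 electrons, so size is governed by nuclear charge alone: the more protons, the stronger the pull on the same electron cloud, and the smaller the ion.
Nuclear charges: Be²⁺ (Z=4), Li⁺ (Z=3), H⁻ (Z=1).
Smallest to largest: Be²⁺ < Li⁺ < H⁻.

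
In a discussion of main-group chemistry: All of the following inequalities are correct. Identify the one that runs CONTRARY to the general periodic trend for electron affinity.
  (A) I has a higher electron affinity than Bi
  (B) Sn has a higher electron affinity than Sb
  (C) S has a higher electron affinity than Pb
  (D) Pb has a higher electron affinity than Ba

The general trend: electron affinity increases across a period and decreases down a group.
(A) I (period 5, group 17) vs Bi (period 6, group 15): the stated order agrees with the simple trend.
(B) Sn (period 5, group 14) vs Sb (period 5, group 15): the stated order contradicts the simple trend.
(C) S (period 3, group 16) vs Pb (period 6, group 14): the stated order agrees with the simple trend.
(D) Pb (period 6, group 14) vs Ba (period 6, group 2): the stated order agrees with the simple trend.
The exception is (B): adding an electron to Sb's half-filled 5p³ is unfavourable, so Sn has the more exothermic EA.

(B)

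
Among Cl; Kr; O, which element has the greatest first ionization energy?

Kr

O is in period 2, group 16; Cl is in period 3, group 17; Kr is in period 4, group 18.
IE₁ increases left→right with effective nuclear charge and decreases top→bottom as the valence shell moves farther out.
These sit on a diagonal, where the across-period and down-group effects partly cancel.
O > Cl: the two effects oppose for this pair; the down-group effect wins (1314 vs 1251 kJ/mol).
Kr > O: period and group pull opposite ways; the across-period shift dominates (1351 vs 1314 kJ/mol).
Tabulated first ionization energy (kJ/mol): O 1314, Cl 1251, Kr 1351.
The greatest first ionization energy among these belongs to Kr.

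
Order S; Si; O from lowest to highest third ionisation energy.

Si, S, O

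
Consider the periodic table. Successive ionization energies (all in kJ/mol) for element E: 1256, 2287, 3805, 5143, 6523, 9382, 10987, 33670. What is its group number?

Look for the largest jump between consecutive ionization energies: IE8/IE7 ≈ 3.1, far larger than any earlier ratio.
That jump marks the point where a core electron is being removed. So the atom has 7 valence electrons.
A main-group element with 7 valence electrons is in group 17.

Group 17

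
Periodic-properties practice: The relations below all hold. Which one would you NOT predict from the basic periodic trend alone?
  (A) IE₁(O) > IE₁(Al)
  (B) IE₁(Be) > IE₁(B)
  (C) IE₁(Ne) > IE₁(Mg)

The general trend: first ionization energy increases across a period and decreases down a group.
(A) O (period 2, group 16) vs Al (period 3, group 13): the stated order agrees with the simple trend.
(B) Be (period 2, group 2) vs B (period 2, group 13): the stated order contradicts the simple trend.
(C) Ne (period 2, group 18) vs Mg (period 3, group 2): the stated order agrees with the simple trend.
The exception is (B): removing B's lone 2p electron is easier than breaking Be's filled 2s².

(B)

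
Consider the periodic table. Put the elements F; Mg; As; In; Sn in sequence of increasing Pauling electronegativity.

Mg < In < Sn < As < F

F is in period 2, group 17; Mg is in period 3, group 2; As is in period 4, group 15; In is in period 5, group 13; Sn is in period 5, group 14.
Electronegativity increases across a period and decreases down a group, tracking effective nuclear charge and atomic size.
Here both period and group differ, so the two effects have to be weighed against each other.
In > Mg: period and group pull opposite ways; the across-period shift dominates (1.78 vs 1.31).
Sn > In: Sn lies to the right of In in period 5, so the across-period effect alone puts Sn higher.
As > Sn: both effects reinforce here, so As is clearly the higher of the two.
F > As: relative to As, both the across-period and down-group shifts push F's electronegativity up.
Tabulated electronegativity (Pauling): F 3.98, Mg 1.31, As 2.18, In 1.78, Sn 1.96.
So from lowest to highest: Mg < In < Sn < As < F.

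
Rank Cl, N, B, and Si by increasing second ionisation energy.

After 1 electron has been removed, what remains? Cl⁺ still has 6 valence electrons; N⁺ still has 4 valence electrons; B⁺ still has 2 valence electrons; Si⁺ still has 3 valence electrons.
All are still removing valence electrons, so compare the +1 ions as you would atoms: IE_2 generally rises across a period (higher Z_eff) and falls down a group (larger shell), subject to the usual subshell exceptions.
Valence configurations: Cl⁺ [Ne]3s²3p⁴, N⁺ [He]2s²2p², B⁺ [He]2s², Si⁺ [Ne]3s²3p¹.
Approximate IE_2 values (kJ/mol): Cl 2298, N 2856, B 2427, Si 1577.
Putting it together, IE_2: Si < Cl < B < N.

Si < Cl < B < N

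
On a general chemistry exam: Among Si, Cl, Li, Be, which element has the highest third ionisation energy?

The third ionization energy removes an electron from the +2 ion. For each element: Si²⁺ still has 2 valence electrons; Cl²⁺ still has 5 valence electrons; Li²⁺ is already 1 electron into the core; Be²⁺ is the bare [He] core.
Core electrons are held far more tightly than valence electrons, so Li and Be top the IE_3 order.
Valence configurations: Si²⁺ [Ne]3s², Cl²⁺ [Ne]3s²3p³.
The numbers (kJ/mol): Si 3232, Cl 3822, Li 11815, Be 14849.
Hence IE_3: Si < Cl < Li < Be.

Be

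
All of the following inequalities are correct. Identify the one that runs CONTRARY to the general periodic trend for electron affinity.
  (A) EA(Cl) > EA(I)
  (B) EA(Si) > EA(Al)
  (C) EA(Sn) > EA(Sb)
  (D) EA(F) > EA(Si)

(C)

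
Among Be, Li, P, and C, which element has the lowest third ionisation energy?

P

IE_3 is the cost of taking one more electron from the +2 cation: Be²⁺ is the bare [He] core; Li²⁺ is already 1 electron into the core; P²⁺ still has 3 valence electrons; C²⁺ still has 2 valence electrons.
Pulling an electron out of a noble-gas core costs far more than removing a remaining valence electron, so Li and Be sit at the high end of IE_3.
Valence configurations: P²⁺ [Ne]3s²3p¹, C²⁺ [He]2s².
The numbers (kJ/mol): Be 14849, Li 11815, P 2914, C 4620.
Putting it together, IE_3: P < C < Li < Be.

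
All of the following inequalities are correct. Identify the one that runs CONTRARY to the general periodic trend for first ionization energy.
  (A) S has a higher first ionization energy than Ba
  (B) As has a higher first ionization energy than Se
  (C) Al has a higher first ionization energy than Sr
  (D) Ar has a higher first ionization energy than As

The general trend: first ionization energy increases across a period and decreases down a group.
(A) S (period 3, group 16) vs Ba (period 6, group 2): the stated order agrees with the simple trend.
(B) As (period 4, group 15) vs Se (period 4, group 16): the stated order contradicts the simple trend.
(C) Al (period 3, group 13) vs Sr (period 5, group 2): the stated order agrees with the simple trend.
(D) Ar (period 3, group 18) vs As (period 4, group 15): the stated order agrees with the simple trend.
The exception is (B): Se (4p⁴) ionizes more easily than half-filled As (4p³).

(B)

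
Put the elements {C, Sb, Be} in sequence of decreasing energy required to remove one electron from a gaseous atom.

C > Be > Sb

Be is in period 2, group 2; C is in period 2, group 14; Sb is in period 5, group 15.
Removing the outermost electron gets harder across a period and easier down a group.
These span different periods and groups, so the two trends combine.
Be > Sb: period and group pull opposite ways; the down-group shift dominates (900 vs 831 kJ/mol).
C > Be: C lies to the right of Be in period 2, so the across-period effect alone puts C higher.
For reference (kJ/mol): Be 900, C 1086, Sb 831.
So from highest to lowest: C > Be > Sb.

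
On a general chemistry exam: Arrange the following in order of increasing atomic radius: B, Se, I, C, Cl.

B is in period 2, group 13; C is in period 2, group 14; Cl is in period 3, group 17; Se is in period 4, group 16; I is in period 5, group 17.
Across a period the added protons contract the valence shell; down a group each new principal shell makes the atom larger.
These span different periods and groups, so the two trends combine.
B > C: both are in period 2; the period trend gives B the larger value.
Cl > B: period and group pull opposite ways; the down-group shift dominates (99 vs 85 pm).
Se > Cl: both effects reinforce here, so Se is clearly the larger of the two.
I > Se: period and group pull opposite ways; the down-group shift dominates (133 vs 116 pm).
For reference (pm): B 85, C 75, Cl 99, Se 116, I 133.
So from smallest to largest: C < B < Cl < Se < I.

C, B, Cl, Se, I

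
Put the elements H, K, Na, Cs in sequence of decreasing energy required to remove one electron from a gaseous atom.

H, Na, K, Cs

First ionization energy rises across a period (greater Z_eff holds electrons more tightly) and falls down a group (valence electrons are farther from the nucleus).
All are in group 1, so first ionization energy increases up the group.
So from highest to lowest: H > Na > K > Cs.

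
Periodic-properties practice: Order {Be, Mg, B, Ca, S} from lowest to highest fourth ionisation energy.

IE_4 is the cost of taking one more electron from the +3 cation: Be³⁺ is already 1 electron into the core; Mg³⁺ is already 1 electron into the core; B³⁺ is the bare [He] core; Ca³⁺ is already 1 electron into the core; S³⁺ still has 3 valence electrons.
Pulling an electron out of a noble-gas core costs far more than removing a remaining valence electron, so Ca, Mg, Be and B sit at the high end of IE_4.
The numbers (kJ/mol): Be 21007, Mg 10543, B 25026, Ca 6491, S 4556.
Overall IE_4 order: S < Ca < Mg < Be < B.

S < Ca < Mg < Be < B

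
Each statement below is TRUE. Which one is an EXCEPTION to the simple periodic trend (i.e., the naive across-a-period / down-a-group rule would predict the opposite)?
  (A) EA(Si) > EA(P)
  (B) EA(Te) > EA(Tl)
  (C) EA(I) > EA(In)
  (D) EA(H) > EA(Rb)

(A)

The general trend: electron affinity increases across a period and decreases down a group.
(A) Si (period 3, group 14) vs P (period 3, group 15): the stated order contradicts the simple trend.
(B) Te (period 5, group 16) vs Tl (period 6, group 13): the stated order agrees with the simple trend.
(C) I (period 5, group 17) vs In (period 5, group 13): the stated order agrees with the simple trend.
(D) H (period 1, group 1) vs Rb (period 5, group 1): the stated order agrees with the simple trend.
The exception is (A): adding an electron to P's half-filled 3p³ is unfavourable, so Si (3p²) has the more exothermic EA.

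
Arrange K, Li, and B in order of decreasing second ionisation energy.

Li, K, B

The second ionization energy removes an electron from the +1 ion. For each element: K⁺ is the bare [Ar] core; Li⁺ is the bare [He] core; B⁺ still has 2 valence electrons.
Pulling an electron out of a noble-gas core costs far more than removing a remaining valence electron, so K and Li sit at the high end of IE_2.
Tabulated IE_2 (kJ/mol): K 3052, Li 7298, B 2427.
So the second ionization energies run B < K < Li.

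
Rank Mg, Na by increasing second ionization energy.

Mg < Na

The second ionization energy removes an electron from the +1 ion. For each element: Mg⁺ still has 1 valence electron; Na⁺ is the bare [Ne] core.
Breaking into a closed-shell core is much more expensive than removing a leftover valence electron — Na has the largest IE_2 here.
Approximate IE_2 values (kJ/mol): Mg 1451, Na 4562.
Hence IE_2: Mg < Na.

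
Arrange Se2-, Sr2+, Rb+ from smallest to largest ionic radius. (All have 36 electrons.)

Sr2+, Rb+, Se2-

All of these have 36 electrons, so size is governed by nuclear charge alone: the more protons, the stronger the pull on the same electron cloud, and the smaller the ion.
Nuclear charges: Sr2+ (Z=38), Rb+ (Z=37), Se2- (Z=34).
Smallest to largest: Sr2+ < Rb+ < Se2-.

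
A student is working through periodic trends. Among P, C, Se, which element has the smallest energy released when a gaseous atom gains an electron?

Atoms with high Z_eff and room in the valence shell (especially the halogens) have the most exothermic electron affinities.
A diagonal step moves right (one effect) and down (the opposite effect) at once.
C > P: period and group pull opposite ways; the down-group shift dominates (122 vs 72 kJ/mol).
Se > C: period and group pull opposite ways; the across-period shift dominates (195 vs 122 kJ/mol).
Tabulated electron affinity (kJ/mol): C 122, P 72, Se 195.
The smallest energy released when a gaseous atom gains an electron among these belongs to P.

P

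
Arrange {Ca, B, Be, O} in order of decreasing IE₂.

After 1 electron has been removed, what remains? Ca⁺ still has 1 valence electron; B⁺ still has 2 valence electrons; Be⁺ still has 1 valence electron; O⁺ still has 5 valence electrons.
All are still removing valence electrons, so compare the +1 ions as you would atoms: IE_2 generally rises across a period (higher Z_eff) and falls down a group (larger shell), subject to the usual subshell exceptions.
Valence configurations: Ca⁺ [Ar]4s¹, B⁺ [He]2s², Be⁺ [He]2s¹, O⁺ [He]2s²2p³.
Tabulated IE_2 (kJ/mol): Ca 1145, B 2427, Be 1757, O 3388.
Hence IE_2: Ca < Be < B < O.

O > B > Be > Ca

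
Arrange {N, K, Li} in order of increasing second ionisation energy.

After 1 electron has been removed, what remains? N⁺ still has 4 valence electrons; K⁺ is the bare [Ar] core; Li⁺ is the bare [He] core.
Breaking into a closed-shell core is much more expensive than removing a leftover valence electron — K and Li have the largest IE_2 here.
Approximate IE_2 values (kJ/mol): N 2856, K 3052, Li 7298.
So the second ionization energies run N < K < Li.

N < K < Li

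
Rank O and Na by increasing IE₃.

O < Na

The third ionization energy removes an electron from the +2 ion. For each element: O²⁺ still has 4 valence electrons; Na²⁺ is already 1 electron into the core.
Core electrons are held far more tightly than valence electrons, so Na tops the IE_3 order.
Tabulated IE_3 (kJ/mol): O 5300, Na 6910.
Overall IE_3 order: O < Na.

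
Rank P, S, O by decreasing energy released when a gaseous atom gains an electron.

S, O, P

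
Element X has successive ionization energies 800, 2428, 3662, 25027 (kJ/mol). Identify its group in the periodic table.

Look for the largest jump between consecutive ionization energies: IE4/IE3 ≈ 6.8, far larger than any earlier ratio.
That jump marks the point where a core electron is being removed. So the atom has 3 valence electrons.
A main-group element with 3 valence electrons is in group 13.

Group 13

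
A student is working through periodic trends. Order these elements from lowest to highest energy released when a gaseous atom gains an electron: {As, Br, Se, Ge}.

As < Ge < Se < Br

Ge is in period 4, group 14; As is in period 4, group 15; Se is in period 4, group 16; Br is in period 4, group 17.
EA tends to increase across a period and decrease down a group, though the pattern is less regular than for IE or radius.
All lie in period 4; the across-period trend (electron affinity increases left to right) applies, with the exception below.
Note the exception: Ge has a higher electron affinity than As, contrary to the simple trend — adding an electron to As's half-filled 4p³ is unfavourable, so Ge (4p²) has the more exothermic EA.
For reference (kJ/mol): Ge 119, As 78, Se 195, Br 325.
So from lowest to highest: As < Ge < Se < Br.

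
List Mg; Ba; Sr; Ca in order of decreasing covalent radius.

Ba > Sr > Ca > Mg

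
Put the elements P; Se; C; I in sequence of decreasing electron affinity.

I > Se > C > P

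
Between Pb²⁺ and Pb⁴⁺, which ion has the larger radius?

Pb²⁺

Both ions have Z = 82 protons, but Pb⁴⁺ has lost more electrons, so its remaining electrons feel a larger effective nuclear charge per electron and are pulled in more tightly.
Higher positive charge → smaller ion, so Pb²⁺ > Pb⁴⁺.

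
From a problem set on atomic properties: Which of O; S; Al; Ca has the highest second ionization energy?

Consider each +1 ion: O⁺ still has 5 valence electrons; S⁺ still has 5 valence electrons; Al⁺ still has 2 valence electrons; Ca⁺ still has 1 valence electron.
All are still removing valence electrons, so compare the +1 ions as you would atoms: IE_2 generally rises across a period (higher Z_eff) and falls down a group (larger shell), subject to the usual subshell exceptions.
Valence configurations: O⁺ [He]2s²2p³, S⁺ [Ne]3s²3p³, Al⁺ [Ne]3s², Ca⁺ [Ar]4s¹.
Approximate IE_2 values (kJ/mol): O 3388, S 2252, Al 1817, Ca 1145.
Overall IE_2 order: Ca < Al < S < O.

O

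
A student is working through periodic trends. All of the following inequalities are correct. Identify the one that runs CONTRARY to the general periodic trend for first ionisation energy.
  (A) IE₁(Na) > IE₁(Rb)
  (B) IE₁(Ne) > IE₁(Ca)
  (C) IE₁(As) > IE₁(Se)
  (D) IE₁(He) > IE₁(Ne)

The general trend: first ionisation energy increases across a period and decreases down a group.
(A) Na (period 3, group 1) vs Rb (period 5, group 1): the stated order agrees with the simple trend.
(B) Ne (period 2, group 18) vs Ca (period 4, group 2): the stated order agrees with the simple trend.
(C) As (period 4, group 15) vs Se (period 4, group 16): the stated order contradicts the simple trend.
(D) He (period 1, group 18) vs Ne (period 2, group 18): the stated order agrees with the simple trend.
The exception is (C): Se (4p⁴) ionizes more easily than half-filled As (4p³).

(C)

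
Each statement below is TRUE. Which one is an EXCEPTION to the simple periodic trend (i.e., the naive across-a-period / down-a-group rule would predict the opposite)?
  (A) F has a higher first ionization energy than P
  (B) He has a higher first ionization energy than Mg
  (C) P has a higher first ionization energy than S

(C)

The general trend: first ionization energy increases across a period and decreases down a group.
(A) F (period 2, group 17) vs P (period 3, group 15): the stated order agrees with the simple trend.
(B) He (period 1, group 18) vs Mg (period 3, group 2): the stated order agrees with the simple trend.
(C) P (period 3, group 15) vs S (period 3, group 16): the stated order contradicts the simple trend.
The exception is (C): S (3p⁴) ionizes more easily than half-filled P (3p³) because the paired 3p electron in S is pushed out by e⁻–e⁻ repulsion.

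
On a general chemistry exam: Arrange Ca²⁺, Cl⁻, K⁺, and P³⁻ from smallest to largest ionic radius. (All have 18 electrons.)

All of these have 18 electrons, so size is governed by nuclear charge alone: the more protons, the stronger the pull on the same electron cloud, and the smaller the ion.
Nuclear charges: Ca²⁺ (Z=20), K⁺ (Z=19), Cl⁻ (Z=17), P³⁻ (Z=15).
Smallest to largest: Ca²⁺ < K⁺ < Cl⁻ < P³⁻.

Ca²⁺, K⁺, Cl⁻, P³⁻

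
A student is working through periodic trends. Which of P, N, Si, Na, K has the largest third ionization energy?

After 2 electrons have been removed, what remains? P²⁺ still has 3 valence electrons; N²⁺ still has 3 valence electrons; Si²⁺ still has 2 valence electrons; Na²⁺ is already 1 electron into the core; K²⁺ is already 1 electron into the core.
Usually core removal costs more than valence removal, but here the competition is close: a tightly held n=2 valence electron can cost more to remove than an n=3 core electron, so the actual values have to decide it.
Valence configurations: P²⁺ [Ne]3s²3p¹, N²⁺ [He]2s²2p¹, Si²⁺ [Ne]3s².
P²⁺ loses a lone 3p electron whereas Si²⁺ must break into a filled 3s² pair, so IE_3(Si) > IE_3(P) even though P has the higher nuclear charge.
Approximate IE_3 values (kJ/mol): P 2914, N 4578, Si 3232, Na 6910, K 4420.
Putting it together, IE_3: P < Si < K < N < Na.

Na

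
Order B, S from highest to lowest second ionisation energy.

After 1 electron has been removed, what remains? B⁺ still has 2 valence electrons; S⁺ still has 5 valence electrons.
All are still removing valence electrons, so compare the +1 ions as you would atoms: IE_2 generally rises across a period (higher Z_eff) and falls down a group (larger shell), subject to the usual subshell exceptions.
Valence configurations: B⁺ [He]2s², S⁺ [Ne]3s²3p³.
The numbers (kJ/mol): B 2427, S 2252.
So the second ionization energies run S < B.

B > S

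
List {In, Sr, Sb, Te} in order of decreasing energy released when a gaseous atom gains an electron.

Sr is in period 5, group 2; In is in period 5, group 13; Sb is in period 5, group 15; Te is in period 5, group 16.
Adding an electron releases more energy for atoms nearer the top right (short of the noble gases).
All lie in period 5, so electron affinity increases left to right.
So from highest to lowest: Te > Sb > In > Sr.

Te, Sb, In, Sr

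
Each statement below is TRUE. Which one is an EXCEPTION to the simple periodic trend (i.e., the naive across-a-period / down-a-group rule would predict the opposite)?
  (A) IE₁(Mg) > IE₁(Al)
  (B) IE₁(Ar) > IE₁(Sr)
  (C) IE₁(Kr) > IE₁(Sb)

(A)

The general trend: first ionization energy increases across a period and decreases down a group.
(A) Mg (period 3, group 2) vs Al (period 3, group 13): the stated order contradicts the simple trend.
(B) Ar (period 3, group 18) vs Sr (period 5, group 2): the stated order agrees with the simple trend.
(C) Kr (period 4, group 18) vs Sb (period 5, group 15): the stated order agrees with the simple trend.
The exception is (A): Al's single 3p electron is easier to remove than one from Mg's filled 3s².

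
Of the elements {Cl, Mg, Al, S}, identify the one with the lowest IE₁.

Al

IE₁ increases left→right with effective nuclear charge and decreases top→bottom as the valence shell moves farther out.
All lie in period 3; the across-period trend (first ionization energy increases left to right) applies, with the exception below.
Note the exception: Mg has a higher first ionization energy than Al, contrary to the simple trend — Al's single 3p electron is easier to remove than one from Mg's filled 3s².
Tabulated first ionization energy (kJ/mol): Mg 738, Al 578, S 1000, Cl 1251.
The lowest IE₁ among these belongs to Al.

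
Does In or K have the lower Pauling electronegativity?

K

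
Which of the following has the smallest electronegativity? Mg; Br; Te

Mg

Mg is in period 3, group 2; Br is in period 4, group 17; Te is in period 5, group 16.
EN rises left→right (higher Z_eff, smaller atoms) and falls top→bottom (larger, more shielded atoms).
Here both period and group differ, so the two effects have to be weighed against each other.
Te > Mg: the two effects oppose for this pair; the across-period effect wins (2.10 vs 1.31).
Br > Te: relative to Te, both the across-period and down-group shifts push Br's electronegativity up.
Tabulated electronegativity (Pauling): Mg 1.31, Br 2.96, Te 2.10.
The smallest electronegativity among these belongs to Mg.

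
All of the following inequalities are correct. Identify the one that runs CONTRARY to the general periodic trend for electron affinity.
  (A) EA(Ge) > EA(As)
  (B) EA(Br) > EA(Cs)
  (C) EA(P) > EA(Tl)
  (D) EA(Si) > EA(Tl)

(A)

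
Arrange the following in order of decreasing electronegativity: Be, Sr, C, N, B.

N, C, B, Be, Sr

Be is in period 2, group 2; B is in period 2, group 13; C is in period 2, group 14; N is in period 2, group 15; Sr is in period 5, group 2.
EN rises left→right (higher Z_eff, smaller atoms) and falls top→bottom (larger, more shielded atoms).
Here both period and group differ, so the two effects have to be weighed against each other.
Be > Sr: Be sits above Sr in group 2, so the down-group effect alone puts Be higher.
B > Be: B lies to the right of Be in period 2, so the across-period effect alone puts B higher.
C > B: C lies to the right of B in period 2, so the across-period effect alone puts C higher.
N > C: both are in period 2; the period trend gives N the larger value.
Approximate values (Pauling): Be 1.57, B 2.04, C 2.55, N 3.04, Sr 0.95.
So from highest to lowest: N > C > B > Be > Sr.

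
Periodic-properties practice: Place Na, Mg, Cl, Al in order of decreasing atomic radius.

Na, Mg, Al, Cl

Na is in period 3, group 1; Mg is in period 3, group 2; Al is in period 3, group 13; Cl is in period 3, group 17.
Atomic radius shrinks across a period as nuclear charge pulls the same shell inward, and grows down a group as new shells are added.
All lie in period 3, so atomic radius increases right to left.
So from largest to smallest: Na > Mg > Al > Cl.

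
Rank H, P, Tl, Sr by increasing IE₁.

Sr < Tl < P < H

First ionization energy rises across a period (greater Z_eff holds electrons more tightly) and falls down a group (valence electrons are farther from the nucleus).
Neither a single period nor a single group — weigh both effects.
Tl > Sr: period and group pull opposite ways; the across-period shift dominates (589 vs 550 kJ/mol).
P > Tl: both effects reinforce here, so P is clearly the higher of the two.
H > P: period and group pull opposite ways; the down-group shift dominates (1312 vs 1012 kJ/mol).
Tabulated first ionization energy (kJ/mol): H 1312, P 1012, Sr 550, Tl 589.
So from lowest to highest: Sr < Tl < P < H.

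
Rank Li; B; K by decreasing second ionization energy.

Li, K, B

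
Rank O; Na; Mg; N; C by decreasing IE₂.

Consider each +1 ion: O⁺ still has 5 valence electrons; Na⁺ is the bare [Ne] core; Mg⁺ still has 1 valence electron; N⁺ still has 4 valence electrons; C⁺ still has 3 valence electrons.
Pulling an electron out of a noble-gas core costs far more than removing a remaining valence electron, so Na sits at the high end of IE_2.
Valence configurations: O⁺ [He]2s²2p³, Mg⁺ [Ne]3s¹, N⁺ [He]2s²2p², C⁺ [He]2s²2p¹.
Approximate IE_2 values (kJ/mol): O 3388, Na 4562, Mg 1451, N 2856, C 2353.
Overall IE_2 order: Mg < C < N < O < Na.

Na > O > N > C > Mg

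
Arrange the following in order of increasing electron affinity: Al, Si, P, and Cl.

Al < P < Si < Cl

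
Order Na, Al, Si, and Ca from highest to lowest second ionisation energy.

Na, Al, Si, Ca

Consider each +1 ion: Na⁺ is the bare [Ne] core; Al⁺ still has 2 valence electrons; Si⁺ still has 3 valence electrons; Ca⁺ still has 1 valence electron.
Pulling an electron out of a noble-gas core costs far more than removing a remaining valence electron, so Na sits at the high end of IE_2.
Valence configurations: Al⁺ [Ne]3s², Si⁺ [Ne]3s²3p¹, Ca⁺ [Ar]4s¹.
Si⁺ loses a lone 3p electron whereas Al⁺ must break into a filled 3s² pair, so IE_2(Al) > IE_2(Si) even though Si has the higher nuclear charge.
The numbers (kJ/mol): Na 4562, Al 1817, Si 1577, Ca 1145.
Overall IE_2 order: Ca < Si < Al < Na.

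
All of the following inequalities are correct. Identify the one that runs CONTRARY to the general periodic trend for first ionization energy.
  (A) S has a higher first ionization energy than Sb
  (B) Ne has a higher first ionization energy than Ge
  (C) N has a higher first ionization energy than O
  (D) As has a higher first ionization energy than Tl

The general trend: first ionization energy increases across a period and decreases down a group.
(A) S (period 3, group 16) vs Sb (period 5, group 15): the stated order agrees with the simple trend.
(B) Ne (period 2, group 18) vs Ge (period 4, group 14): the stated order agrees with the simple trend.
(C) N (period 2, group 15) vs O (period 2, group 16): the stated order contradicts the simple trend.
(D) As (period 4, group 15) vs Tl (period 6, group 13): the stated order agrees with the simple trend.
The exception is (C): pairing an electron in O's 2p⁴ costs repulsion energy, so O ionizes more easily than half-filled N (2p³).

(C)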